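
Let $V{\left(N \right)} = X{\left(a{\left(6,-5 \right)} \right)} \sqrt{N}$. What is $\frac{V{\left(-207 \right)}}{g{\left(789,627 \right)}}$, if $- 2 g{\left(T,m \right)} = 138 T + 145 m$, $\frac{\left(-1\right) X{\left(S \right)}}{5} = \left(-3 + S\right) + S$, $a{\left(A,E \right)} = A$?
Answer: $\frac{90 i \sqrt{23}}{66599} \approx 0.0064809 i$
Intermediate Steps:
$X{\left(S \right)} = 15 - 10 S$ ($X{\left(S \right)} = - 5 \left(\left(-3 + S\right) + S\right) = - 5 \left(-3 + 2 S\right) = 15 - 10 S$)
$V{\left(N \right)} = - 45 \sqrt{N}$ ($V{\left(N \right)} = \left(15 - 60\right) \sqrt{N} = - 45 \sqrt{N}$)
$g{\left(T,m \right)} = - 69 T - \frac{145 m}{2}$ ($g{\left(T,m \right)} = - \frac{138 T + 145 m}{2} = - 69 T - \frac{145 m}{2}$)
$\frac{V{\left(-207 \right)}}{g{\left(789,627 \right)}} = \frac{\left(-45\right) \sqrt{-207}}{\left(-69\right) 789 - \frac{90915}{2}} = \frac{\left(-45\right) 3 i \sqrt{23}}{-54441 - \frac{90915}{2}} = \frac{\left(-135\right) i \sqrt{23}}{- \frac{199797}{2}} = - 135 i \sqrt{23} \left(- \frac{2}{199797}\right) = \frac{90 i \sqrt{23}}{66599}$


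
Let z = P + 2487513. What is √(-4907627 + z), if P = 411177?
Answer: I*√2008937 ≈ 1417.4*I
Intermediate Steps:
z = 2898690 (z = 411177 + 2487513 = 2898690)
√(-4907627 + z) = √(-4907627 + 2898690) = √(-2008937) = I*√2008937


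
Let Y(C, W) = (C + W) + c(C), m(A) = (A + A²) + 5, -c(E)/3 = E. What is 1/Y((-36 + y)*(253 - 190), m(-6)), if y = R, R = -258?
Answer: 1/37079 ≈ 2.6969e-5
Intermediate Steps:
c(E) = -3*E
y = -258
m(A) = 5 + A + A²
Y(C, W) = W - 2*C (Y(C, W) = (C + W) - 3*C = W - 2*C)
1/Y((-36 + y)*(253 - 190), m(-6)) = 1/((5 - 6 + (-6)²) - 2*(-36 - 258)*(253 - 190)) = 1/((5 - 6 + 36) - (-588)*63) = 1/(35 - 2*(-18522)) = 1/(35 + 37044) = 1/37079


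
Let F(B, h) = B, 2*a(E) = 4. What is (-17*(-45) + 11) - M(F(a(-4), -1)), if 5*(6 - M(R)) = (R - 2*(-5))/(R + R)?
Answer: 3853/5 ≈ 770.60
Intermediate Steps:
a(E) = 2 (a(E) = (½)*4 = 2)
M(R) = 6 - (10 + R)/(10*R) (M(R) = 6 - (R - 2*(-5))/(5*(R + R)) = 6 - (R + 10)/(5*(2*R)) = 6 - (10 + R)*1/(2*R)/5 = 6 - (10 + R)/(10*R))
(-17*(-45) + 11) - M(F(a(-4), -1)) = (-17*(-45) + 11) - (59/10 - 1/2) = (765 + 11) - (59/10 - 1*½) = 776 - (59/10 - ½) = 776 - 1*27/5 = 776 - 27/5 = 3853/5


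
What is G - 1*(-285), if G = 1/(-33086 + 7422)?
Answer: 7314239/25664 ≈ 285.00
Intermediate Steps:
G = -1/25664 (G = 1/(-25664) = -1/25664 ≈ -3.8965e-5)
G - 1*(-285) = -1/25664 - 1*(-285) = -1/25664 + 285 = 7314239/25664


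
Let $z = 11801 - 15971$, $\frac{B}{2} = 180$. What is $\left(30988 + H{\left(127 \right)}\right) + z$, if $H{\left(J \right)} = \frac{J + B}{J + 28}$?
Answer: $\frac{4157277}{155} \approx 26821.0$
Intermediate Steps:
$B = 360$ ($B = 2 \cdot 180 = 360$)
$z = -4170$ ($z = 11801 - 15971 = -4170$)
$H{\left(J \right)} = \frac{360 + J}{28 + J}$ ($H{\left(J \right)} = \frac{J + 360}{J + 28} = \frac{360 + J}{28 + J}$)
$\left(30988 + H{\left(127 \right)}\right) + z = \left(30988 + \frac{360 + 127}{28 + 127}\right) - 4170 = \left(30988 + \frac{1}{155} \cdot 487\right) - 4170 = \left(30988 + \frac{487}{155}\right) - 4170 = \frac{4803627}{155} - 4170 = \frac{4157277}{155}$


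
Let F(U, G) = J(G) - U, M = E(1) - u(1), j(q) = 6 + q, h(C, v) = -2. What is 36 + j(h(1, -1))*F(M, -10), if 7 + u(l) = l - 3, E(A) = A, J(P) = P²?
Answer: 396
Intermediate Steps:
u(l) = -10 + l (u(l) = -7 + (l - 3) = -7 + (-3 + l) = -10 + l)
M = 10 (M = 1 - (-10 + 1) = 1 - 1*(-9) = 1 + 9 = 10)
F(U, G) = G² - U
36 + j(h(1, -1))*F(M, -10) = 36 + (6 - 2)*((-10)² - 1*10) = 36 + 4*(100 - 10) = 36 + 4*90 = 36 + 360 = 396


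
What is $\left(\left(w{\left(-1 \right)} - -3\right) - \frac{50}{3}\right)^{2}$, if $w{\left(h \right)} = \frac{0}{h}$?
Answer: $\frac{1681}{9} \approx 186.78$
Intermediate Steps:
$w{\left(h \right)} = 0$
$\left(\left(w{\left(-1 \right)} - -3\right) - \frac{50}{3}\right)^{2} = \left(\left(0 - -3\right) - \frac{50}{3}\right)^{2} = \left(\left(0 + 3\right) - \frac{50}{3}\right)^{2} = \left(3 - \frac{50}{3}\right)^{2} = \left(- \frac{41}{3}\right)^{2} = \frac{1681}{9}$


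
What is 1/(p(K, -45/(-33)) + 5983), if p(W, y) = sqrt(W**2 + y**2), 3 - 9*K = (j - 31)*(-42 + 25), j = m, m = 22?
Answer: 6515487/38981854196 - 165*sqrt(12181)/38981854196 ≈ 0.00016667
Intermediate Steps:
j = 22
K = -50/3 (K = 1/3 - (22 - 31)*(-42 + 25)/9 = 1/3 - (-1)*(-17) = 1/3 - 1/9*153 = 1/3 - 17 = -50/3 ≈ -16.667)
1/(p(K, -45/(-33)) + 5983) = 1/(sqrt((-50/3)**2 + (-45/(-33))**2) + 5983) = 1/(sqrt(2500/9 + (-45*(-1/33))**2) + 5983) = 1/(sqrt(2500/9 + (15/11)**2) + 5983) = 1/(sqrt(2500/9 + 225/121) + 5983) = 1/(sqrt(304525/1089) + 5983) = 1/(5*sqrt(12181)/33 + 5983) = 1/(5983 + 5*sqrt(12181)/33)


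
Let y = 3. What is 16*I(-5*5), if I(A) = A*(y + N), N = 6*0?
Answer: -1200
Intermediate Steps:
N = 0
I(A) = 3*A (I(A) = A*(3 + 0) = A*3 = 3*A)
16*I(-5*5) = 16*(3*(-5*5)) = 16*(3*(-25)) = 16*(-75) = -1200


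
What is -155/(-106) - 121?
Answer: -12671/106 ≈ -119.54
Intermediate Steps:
-155/(-106) - 121 = -1/106*(-155) - 121 = 155/106 - 121 = -12671/106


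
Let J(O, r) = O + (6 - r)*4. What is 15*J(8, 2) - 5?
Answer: 355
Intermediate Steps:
J(O, r) = 24 + O - 4*r (J(O, r) = O + (24 - 4*r) = 24 + O - 4*r)
15*J(8, 2) - 5 = 15*(24 + 8 - 4*2) - 5 = 15*(24 + 8 - 8) - 5 = 15*24 - 5 = 360 - 5 = 355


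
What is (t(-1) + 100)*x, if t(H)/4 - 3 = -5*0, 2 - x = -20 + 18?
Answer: 448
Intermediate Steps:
x = 4 (x = 2 - (-20 + 18) = 2 - 1*(-2) = 2 + 2 = 4)
t(H) = 12 (t(H) = 12 + 4*(-5*0) = 12 + 4*0 = 12 + 0 = 12)
(t(-1) + 100)*x = (12 + 100)*4 = 112*4 = 448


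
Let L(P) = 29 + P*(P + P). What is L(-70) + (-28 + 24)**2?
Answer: 9845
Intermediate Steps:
L(P) = 29 + 2*P**2 (L(P) = 29 + P*(2*P) = 29 + 2*P**2)
L(-70) + (-28 + 24)**2 = (29 + 2*(-70)**2) + (-28 + 24)**2 = (29 + 2*4900) + (-4)**2 = (29 + 9800) + 16 = 9829 + 16 = 9845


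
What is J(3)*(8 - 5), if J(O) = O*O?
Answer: 27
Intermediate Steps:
J(O) = O**2
J(3)*(8 - 5) = 3**2*(8 - 5) = 9*3 = 27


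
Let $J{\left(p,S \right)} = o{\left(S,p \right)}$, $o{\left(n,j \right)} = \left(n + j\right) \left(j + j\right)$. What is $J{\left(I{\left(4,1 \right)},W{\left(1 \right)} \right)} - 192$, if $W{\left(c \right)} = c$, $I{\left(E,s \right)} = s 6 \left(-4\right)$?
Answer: $912$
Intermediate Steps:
$I{\left(E,s \right)} = - 24 s$ ($I{\left(E,s \right)} = 6 s \left(-4\right) = - 24 s$)
$o{\left(n,j \right)} = 2 j \left(j + n\right)$ ($o{\left(n,j \right)} = \left(j + n\right) 2 j = 2 j \left(j + n\right)$)
$J{\left(p,S \right)} = 2 p \left(S + p\right)$ ($J{\left(p,S \right)} = 2 p \left(p + S\right) = 2 p \left(S + p\right)$)
$J{\left(I{\left(4,1 \right)},W{\left(1 \right)} \right)} - 192 = 2 \left(\left(-24\right) 1\right) \left(1 - 24\right) - 192 = 2 \left(-24\right) \left(1 - 24\right) - 192 = 2 \left(-24\right) \left(-23\right) - 192 = 1104 - 192 = 912$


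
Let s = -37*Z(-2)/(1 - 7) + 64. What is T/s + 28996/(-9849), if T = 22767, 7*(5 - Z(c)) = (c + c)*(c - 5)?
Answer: 1333185782/4146429 ≈ 321.53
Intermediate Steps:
Z(c) = 5 - 2*c*(-5 + c)/7 (Z(c) = 5 - (c + c)*(c - 5)/7 = 5 - 2*c*(-5 + c)/7)
s = 421/6 (s = -37*(5 - 2/7*(-2)² + (10/7)*(-2))/(1 - 7) + 64 = -37*(5 - 2/7*4 - 20/7)/(-6) + 64 = -37*(5 - 8/7 - 20/7)*(-1)/6 + 64 = -37*(-1)/6 + 64 = -37*(-⅙) + 64 = 37/6 + 64 = 421/6 ≈ 70.167)
T/s + 28996/(-9849) = 22767/(421/6) + 28996/(-9849) = 22767*(6/421) + 28996*(-1/9849) = 136602/421 - 28996/9849 = 1333185782/4146429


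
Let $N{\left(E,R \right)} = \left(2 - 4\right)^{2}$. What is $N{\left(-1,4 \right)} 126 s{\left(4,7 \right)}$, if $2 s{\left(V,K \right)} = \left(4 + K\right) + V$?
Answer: $3780$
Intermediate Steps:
$N{\left(E,R \right)} = 4$ ($N{\left(E,R \right)} = \left(-2\right)^{2} = 4$)
$s{\left(V,K \right)} = 2 + \frac{K}{2} + \frac{V}{2}$ ($s{\left(V,K \right)} = \frac{\left(4 + K\right) + V}{2} = \frac{4 + K + V}{2} = 2 + \frac{K}{2} + \frac{V}{2}$)
$N{\left(-1,4 \right)} 126 s{\left(4,7 \right)} = 4 \cdot 126 \left(2 + \frac{1}{2} \cdot 7 + \frac{1}{2} \cdot 4\right) = 504 \left(2 + \frac{7}{2} + 2\right) = 504 \cdot \frac{15}{2} = 3780$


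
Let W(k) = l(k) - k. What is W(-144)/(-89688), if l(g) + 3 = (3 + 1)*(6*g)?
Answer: 1105/29896 ≈ 0.036961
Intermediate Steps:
l(g) = -3 + 24*g (l(g) = -3 + (3 + 1)*(6*g) = -3 + 4*(6*g) = -3 + 24*g)
W(k) = -3 + 23*k (W(k) = (-3 + 24*k) - k = -3 + 23*k)
W(-144)/(-89688) = (-3 + 23*(-144))/(-89688) = (-3 - 3312)*(-1/89688) = -3315*(-1/89688) = 1105/29896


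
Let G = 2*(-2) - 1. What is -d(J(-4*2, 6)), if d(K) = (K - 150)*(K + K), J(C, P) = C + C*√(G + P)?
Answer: -5312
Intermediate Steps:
G = -5 (G = -4 - 1 = -5)
J(C, P) = C + C*√(-5 + P)
d(K) = 2*K*(-150 + K) (d(K) = (-150 + K)*(2*K) = 2*K*(-150 + K))
-d(J(-4*2, 6)) = -2*(-4*2)*(1 + √(-5 + 6))*(-150 + (-4*2)*(1 + √(-5 + 6))) = -2*(-8*(1 + √1))*(-150 - 8*(1 + √1)) = -2*(-8*(1 + 1))*(-150 - 8*(1 + 1)) = -2*(-8*2)*(-150 - 8*2) = -2*(-16)*(-150 - 16) = -2*(-16)*(-166) = -1*5312 = -5312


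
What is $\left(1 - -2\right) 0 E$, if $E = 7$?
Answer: $0$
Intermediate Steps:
$\left(1 - -2\right) 0 E = \left(1 - -2\right) 0 \cdot 7 = \left(1 + 2\right) 0 \cdot 7 = 3 \cdot 0 \cdot 7 = 0 \cdot 7 = 0$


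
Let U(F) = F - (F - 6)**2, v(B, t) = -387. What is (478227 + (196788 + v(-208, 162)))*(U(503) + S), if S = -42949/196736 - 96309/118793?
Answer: -33505057524736129377/201472928 ≈ -1.6630e+11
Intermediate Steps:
U(F) = F - (-6 + F)**2
S = -829292689/805891712 (S = -42949*1/196736 - 96309*1/118793 = -1481/6784 - 96309/118793 = -829292689/805891712 ≈ -1.0290)
(478227 + (196788 + v(-208, 162)))*(U(503) + S) = (478227 + (196788 - 387))*((503 - (-6 + 503)**2) - 829292689/805891712) = (478227 + 196401)*((503 - 1*497**2) - 829292689/805891712) = 674628*((503 - 1*247009) - 829292689/805891712) = 674628*((503 - 247009) - 829292689/805891712) = 674628*(-246506 - 829292689/805891712) = 674628*(-198657971650961/805891712) = -33505057524736129377/201472928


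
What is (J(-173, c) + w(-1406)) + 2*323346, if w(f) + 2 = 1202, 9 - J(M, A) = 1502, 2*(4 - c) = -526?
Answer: 646399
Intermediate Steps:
c = 267 (c = 4 - 1/2*(-526) = 4 + 263 = 267)
J(M, A) = -1493 (J(M, A) = 9 - 1*1502 = 9 - 1502 = -1493)
w(f) = 1200 (w(f) = -2 + 1202 = 1200)
(J(-173, c) + w(-1406)) + 2*323346 = (-1493 + 1200) + 2*323346 = -293 + 646692 = 646399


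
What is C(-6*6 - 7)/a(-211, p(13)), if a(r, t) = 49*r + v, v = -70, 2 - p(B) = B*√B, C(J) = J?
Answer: 43/10409 ≈ 0.0041310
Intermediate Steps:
p(B) = 2 - B^(3/2) (p(B) = 2 - B*√B = 2 - B^(3/2))
a(r, t) = -70 + 49*r (a(r, t) = 49*r - 70 = -70 + 49*r)
C(-6*6 - 7)/a(-211, p(13)) = (-6*6 - 7)/(-70 + 49*(-211)) = (-36 - 7)/(-70 - 10339) = -43/(-10409) = -43*(-1/10409) = 43/10409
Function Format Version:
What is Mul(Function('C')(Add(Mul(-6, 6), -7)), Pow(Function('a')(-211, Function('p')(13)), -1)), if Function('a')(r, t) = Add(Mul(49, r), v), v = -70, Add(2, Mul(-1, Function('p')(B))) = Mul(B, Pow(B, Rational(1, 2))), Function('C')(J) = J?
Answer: Rational(43, 10409) ≈ 0.0041310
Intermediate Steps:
Function('p')(B) = Add(2, Mul(-1, Pow(B, Rational(3, 2)))) (Function('p')(B) = Add(2, Mul(-1, Mul(B, Pow(B, Rational(1, 2))))) = Add(2, Mul(-1, Pow(B, Rational(3, 2)))))
Function('a')(r, t) = Add(-70, Mul(49, r)) (Function('a')(r, t) = Add(Mul(49, r), -70) = Add(-70, Mul(49, r)))
Mul(Function('C')(Add(Mul(-6, 6), -7)), Pow(Function('a')(-211, Function('p')(13)), -1)) = Mul(Add(Mul(-6, 6), -7), Pow(Add(-70, Mul(49, -211)), -1)) = Mul(Add(-36, -7), Pow(Add(-70, -10339), -1)) = Mul(-43, Pow(-10409, -1)) = Mul(-43, Rational(-1, 10409)) = Rational(43, 10409)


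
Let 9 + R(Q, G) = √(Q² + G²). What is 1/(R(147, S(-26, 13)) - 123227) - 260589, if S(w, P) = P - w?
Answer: -1978794111224305/7593544283 - 3*√2570/15187088566 ≈ -2.6059e+5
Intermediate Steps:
R(Q, G) = -9 + √(G² + Q²) (R(Q, G) = -9 + √(Q² + G²) = -9 + √(G² + Q²))
1/(R(147, S(-26, 13)) - 123227) - 260589 = 1/((-9 + √((13 - 1*(-26))² + 147²)) - 123227) - 260589 = 1/((-9 + √((13 + 26)² + 21609)) - 123227) - 260589 = 1/((-9 + √(39² + 21609)) - 123227) - 260589 = 1/((-9 + √(1521 + 21609)) - 123227) - 260589 = 1/((-9 + √23130) - 123227) - 260589 = 1/((-9 + 3*√2570) - 123227) - 260589 = 1/(-123236 + 3*√2570) - 260589 = -260589 + 1/(-123236 + 3*√2570)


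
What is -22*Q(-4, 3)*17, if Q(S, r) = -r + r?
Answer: 0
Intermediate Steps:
Q(S, r) = 0
-22*Q(-4, 3)*17 = -22*0*17 = 0*17 = 0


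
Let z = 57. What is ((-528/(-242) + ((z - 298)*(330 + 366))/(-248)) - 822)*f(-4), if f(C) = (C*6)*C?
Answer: -4696416/341 ≈ -13772.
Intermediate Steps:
f(C) = 6*C² (f(C) = (6*C)*C = 6*C²)
((-528/(-242) + ((z - 298)*(330 + 366))/(-248)) - 822)*f(-4) = ((-528/(-242) + ((57 - 298)*(330 + 366))/(-248)) - 822)*(6*(-4)²) = ((-528*(-1/242) - 241*696*(-1/248)) - 822)*(6*16) = ((24/11 - 167736*(-1/248)) - 822)*96 = ((24/11 + 20967/31) - 822)*96 = (231381/341 - 822)*96 = -48921/341*96 = -4696416/341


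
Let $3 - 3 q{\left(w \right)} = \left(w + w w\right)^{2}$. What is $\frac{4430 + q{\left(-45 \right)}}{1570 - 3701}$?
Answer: $\frac{1302369}{2131} \approx 611.15$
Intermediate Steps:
$q{\left(w \right)} = 1 - \frac{\left(w + w^{2}\right)^{2}}{3}$ ($q{\left(w \right)} = 1 - \frac{\left(w + w w\right)^{2}}{3} = 1 - \frac{\left(w + w^{2}\right)^{2}}{3}$)
$\frac{4430 + q{\left(-45 \right)}}{1570 - 3701} = \frac{4430 + \left(1 - \frac{\left(-45\right)^{2} \left(1 - 45\right)^{2}}{3}\right)}{1570 - 3701} = \frac{4430 + \left(1 - 675 \left(-44\right)^{2}\right)}{-2131} = \left(4430 + \left(1 - 675 \cdot 1936\right)\right) \left(- \frac{1}{2131}\right) = \left(4430 + \left(1 - 1306800\right)\right) \left(- \frac{1}{2131}\right) = \left(4430 - 1306799\right) \left(- \frac{1}{2131}\right) = \left(-1302369\right) \left(- \frac{1}{2131}\right) = \frac{1302369}{2131}$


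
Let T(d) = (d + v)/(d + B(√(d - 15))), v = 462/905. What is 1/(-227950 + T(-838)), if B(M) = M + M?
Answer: -4116972066591065/938459688009779388287 - 85740605*I*√853/1876919376019558776574 ≈ -4.3869e-6 - 1.3342e-12*I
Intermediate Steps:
v = 462/905 (v = 462*(1/905) = 462/905 ≈ 0.51050)
B(M) = 2*M
T(d) = (462/905 + d)/(d + 2*√(-15 + d)) (T(d) = (d + 462/905)/(d + 2*√(d - 15)) = (462/905 + d)/(d + 2*√(-15 + d)))
1/(-227950 + T(-838)) = 1/(-227950 + (462/905 - 838)/(-838 + 2*√(-15 - 838))) = 1/(-227950 - 757928/905/(-838 + 2*√(-853))) = 1/(-227950 - 757928/905/(-838 + 2*(I*√853))) = 1/(-227950 - 757928/905/(-838 + 2*I*√853)) = 1/(-227950 - 757928/(905*(-838 + 2*I*√853)))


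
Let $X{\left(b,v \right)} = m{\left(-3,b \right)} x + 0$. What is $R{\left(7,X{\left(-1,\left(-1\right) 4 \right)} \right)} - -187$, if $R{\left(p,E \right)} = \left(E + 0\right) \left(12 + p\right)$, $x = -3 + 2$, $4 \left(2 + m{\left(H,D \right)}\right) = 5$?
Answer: $\frac{805}{4} \approx 201.25$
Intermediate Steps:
$m{\left(H,D \right)} = - \frac{3}{4}$ ($m{\left(H,D \right)} = -2 + \frac{1}{4} \cdot 5 = -2 + \frac{5}{4} = - \frac{3}{4}$)
$x = -1$
$X{\left(b,v \right)} = \frac{3}{4}$ ($X{\left(b,v \right)} = \left(- \frac{3}{4}\right) \left(-1\right) + 0 = \frac{3}{4} + 0 = \frac{3}{4}$)
$R{\left(p,E \right)} = E \left(12 + p\right)$
$R{\left(7,X{\left(-1,\left(-1\right) 4 \right)} \right)} - -187 = \frac{3 \left(12 + 7\right)}{4} - -187 = \frac{3}{4} \cdot 19 + 187 = \frac{57}{4} + 187 = \frac{805}{4}$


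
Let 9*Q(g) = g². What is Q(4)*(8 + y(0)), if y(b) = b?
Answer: 128/9 ≈ 14.222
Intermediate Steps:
Q(g) = g²/9
Q(4)*(8 + y(0)) = ((⅑)*4²)*(8 + 0) = ((⅑)*16)*8 = (16/9)*8 = 128/9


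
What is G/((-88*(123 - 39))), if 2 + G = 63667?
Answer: -9095/1056 ≈ -8.6127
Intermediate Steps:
G = 63665 (G = -2 + 63667 = 63665)
G/((-88*(123 - 39))) = 63665/((-88*(123 - 39))) = 63665/((-88*84)) = 63665/(-7392) = 63665*(-1/7392) = -9095/1056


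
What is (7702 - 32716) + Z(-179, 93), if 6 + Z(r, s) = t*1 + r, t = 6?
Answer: -25193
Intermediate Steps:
Z(r, s) = r (Z(r, s) = -6 + (6*1 + r) = -6 + (6 + r) = r)
(7702 - 32716) + Z(-179, 93) = (7702 - 32716) - 179 = -25014 - 179 = -25193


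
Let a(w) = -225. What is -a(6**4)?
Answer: 225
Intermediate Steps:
-a(6**4) = -1*(-225) = 225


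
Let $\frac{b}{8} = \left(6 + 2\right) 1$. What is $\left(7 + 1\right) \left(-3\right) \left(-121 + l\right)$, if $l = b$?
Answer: $1368$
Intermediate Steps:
$b = 64$ ($b = 8 \left(6 + 2\right) 1 = 8 \cdot 8 \cdot 1 = 8 \cdot 8 = 64$)
$l = 64$
$\left(7 + 1\right) \left(-3\right) \left(-121 + l\right) = \left(7 + 1\right) \left(-3\right) \left(-121 + 64\right) = 8 \left(-3\right) \left(-57\right) = \left(-24\right) \left(-57\right) = 1368$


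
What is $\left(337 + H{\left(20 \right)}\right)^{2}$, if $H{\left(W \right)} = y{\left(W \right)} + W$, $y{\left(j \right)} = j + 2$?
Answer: $143641$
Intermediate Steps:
$y{\left(j \right)} = 2 + j$
$H{\left(W \right)} = 2 + 2 W$ ($H{\left(W \right)} = \left(2 + W\right) + W = 2 + 2 W$)
$\left(337 + H{\left(20 \right)}\right)^{2} = \left(337 + \left(2 + 2 \cdot 20\right)\right)^{2} = \left(337 + \left(2 + 40\right)\right)^{2} = \left(337 + 42\right)^{2} = 379^{2} = 143641$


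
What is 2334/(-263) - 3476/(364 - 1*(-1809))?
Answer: -5985970/571499 ≈ -10.474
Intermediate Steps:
2334/(-263) - 3476/(364 - 1*(-1809)) = 2334*(-1/263) - 3476/(364 + 1809) = -2334/263 - 3476/2173 = -5985970/571499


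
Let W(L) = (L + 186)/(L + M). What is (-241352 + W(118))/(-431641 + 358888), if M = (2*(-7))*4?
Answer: 2493920/751781 ≈ 3.3173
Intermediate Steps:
M = -56 (M = -14*4 = -56)
W(L) = (186 + L)/(-56 + L) (W(L) = (L + 186)/(L - 56) = (186 + L)/(-56 + L))
(-241352 + W(118))/(-431641 + 358888) = (-241352 + (186 + 118)/(-56 + 118))/(-431641 + 358888) = (-241352 + 304/62)/(-72753) = (-241352 + (1/62)*304)*(-1/72753) = (-241352 + 152/31)*(-1/72753) = -7481760/31*(-1/72753) = 2493920/751781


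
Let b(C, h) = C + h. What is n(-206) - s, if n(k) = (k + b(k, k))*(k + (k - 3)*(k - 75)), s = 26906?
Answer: -36194120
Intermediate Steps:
n(k) = 3*k*(k + (-75 + k)*(-3 + k)) (n(k) = (k + (k + k))*(k + (k - 3)*(k - 75)) = (k + 2*k)*(k + (-3 + k)*(-75 + k)) = (3*k)*(k + (-75 + k)*(-3 + k)) = 3*k*(k + (-75 + k)*(-3 + k)))
n(-206) - s = 3*(-206)*(225 + (-206)² - 77*(-206)) - 1*26906 = 3*(-206)*(225 + 42436 + 15862) - 26906 = 3*(-206)*58523 - 26906 = -36167214 - 26906 = -36194120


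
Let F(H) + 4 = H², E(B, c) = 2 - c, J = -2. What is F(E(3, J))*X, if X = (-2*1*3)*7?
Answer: -504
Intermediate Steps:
F(H) = -4 + H²
X = -42 (X = -2*3*7 = -6*7 = -42)
F(E(3, J))*X = (-4 + (2 - 1*(-2))²)*(-42) = (-4 + (2 + 2)²)*(-42) = (-4 + 4²)*(-42) = (-4 + 16)*(-42) = 12*(-42) = -504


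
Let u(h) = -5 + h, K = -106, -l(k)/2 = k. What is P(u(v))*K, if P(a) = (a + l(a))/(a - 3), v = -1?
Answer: 212/3 ≈ 70.667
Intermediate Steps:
l(k) = -2*k
P(a) = -a/(-3 + a) (P(a) = (a - 2*a)/(a - 3) = (-a)/(-3 + a) = -a/(-3 + a))
P(u(v))*K = -(-5 - 1)/(-3 + (-5 - 1))*(-106) = -1*(-6)/(-3 - 6)*(-106) = -1*(-6)/(-9)*(-106) = -1*(-6)*(-1/9)*(-106) = -2/3*(-106) = 212/3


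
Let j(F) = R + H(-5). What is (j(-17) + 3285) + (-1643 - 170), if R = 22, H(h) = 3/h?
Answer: 7467/5 ≈ 1493.4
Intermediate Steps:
j(F) = 107/5 (j(F) = 22 + 3/(-5) = 22 + 3*(-1/5) = 22 - 3/5 = 107/5)
(j(-17) + 3285) + (-1643 - 170) = (107/5 + 3285) + (-1643 - 170) = 16532/5 - 1813 = 7467/5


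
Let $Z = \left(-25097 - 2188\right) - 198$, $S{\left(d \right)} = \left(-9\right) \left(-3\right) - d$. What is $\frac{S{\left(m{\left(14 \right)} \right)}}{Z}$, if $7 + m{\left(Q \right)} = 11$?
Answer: $- \frac{23}{27483} \approx -0.00083688$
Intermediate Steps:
$m{\left(Q \right)} = 4$ ($m{\left(Q \right)} = -7 + 11 = 4$)
$S{\left(d \right)} = 27 - d$
$Z = -27483$ ($Z = -27285 - 198 = -27483$)
$\frac{S{\left(m{\left(14 \right)} \right)}}{Z} = \frac{27 - 4}{-27483} = \left(27 - 4\right) \left(- \frac{1}{27483}\right) = 23 \left(- \frac{1}{27483}\right) = - \frac{23}{27483}$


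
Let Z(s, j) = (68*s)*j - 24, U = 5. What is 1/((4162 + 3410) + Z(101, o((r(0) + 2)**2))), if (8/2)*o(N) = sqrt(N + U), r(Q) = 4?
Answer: -444/3758785 + 101*sqrt(41)/3758785 ≈ 5.3931e-5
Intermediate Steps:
o(N) = sqrt(5 + N)/4 (o(N) = sqrt(N + 5)/4 = sqrt(5 + N)/4)
Z(s, j) = -24 + 68*j*s (Z(s, j) = 68*j*s - 24 = -24 + 68*j*s)
1/((4162 + 3410) + Z(101, o((r(0) + 2)**2))) = 1/((4162 + 3410) + (-24 + 68*(sqrt(5 + (4 + 2)**2)/4)*101)) = 1/(7572 + (-24 + 68*(sqrt(5 + 6**2)/4)*101)) = 1/(7572 + (-24 + 68*(sqrt(5 + 36)/4)*101)) = 1/(7572 + (-24 + 68*(sqrt(41)/4)*101)) = 1/(7572 + (-24 + 1717*sqrt(41))) = 1/(7548 + 1717*sqrt(41))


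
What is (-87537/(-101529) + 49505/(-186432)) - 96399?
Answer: -67579759805179/701046464 ≈ -96398.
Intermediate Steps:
(-87537/(-101529) + 49505/(-186432)) - 96399 = (-87537*(-1/101529) + 49505*(-1/186432)) - 96399 = (29179/33843 - 49505/186432) - 96399 = 418277957/701046464 - 96399 = -67579759805179/701046464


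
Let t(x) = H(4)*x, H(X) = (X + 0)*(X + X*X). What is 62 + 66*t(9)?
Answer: 47582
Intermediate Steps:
H(X) = X*(X + X**2)
t(x) = 80*x (t(x) = (4**2*(1 + 4))*x = (16*5)*x = 80*x)
62 + 66*t(9) = 62 + 66*(80*9) = 62 + 66*720 = 62 + 47520 = 47582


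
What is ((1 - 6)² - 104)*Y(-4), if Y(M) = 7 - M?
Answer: -869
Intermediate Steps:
((1 - 6)² - 104)*Y(-4) = ((1 - 6)² - 104)*(7 - 1*(-4)) = ((-5)² - 104)*(7 + 4) = (25 - 104)*11 = -79*11 = -869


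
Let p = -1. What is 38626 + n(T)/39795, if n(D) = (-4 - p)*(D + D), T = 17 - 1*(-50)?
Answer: 512373756/13265 ≈ 38626.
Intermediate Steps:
T = 67 (T = 17 + 50 = 67)
n(D) = -6*D (n(D) = (-4 - 1*(-1))*(D + D) = (-4 + 1)*(2*D) = -6*D)
38626 + n(T)/39795 = 38626 - 6*67/39795 = 38626 - 402*1/39795 = 38626 - 134/13265 = 512373756/13265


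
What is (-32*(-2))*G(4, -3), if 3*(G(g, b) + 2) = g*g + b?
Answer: 448/3 ≈ 149.33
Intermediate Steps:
G(g, b) = -2 + b/3 + g**2/3 (G(g, b) = -2 + (g*g + b)/3 = -2 + (g**2 + b)/3 = -2 + (b + g**2)/3 = -2 + (b/3 + g**2/3) = -2 + b/3 + g**2/3)
(-32*(-2))*G(4, -3) = (-32*(-2))*(-2 + (1/3)*(-3) + (1/3)*4**2) = 64*(-2 - 1 + (1/3)*16) = 64*(-2 - 1 + 16/3) = 64*(7/3) = 448/3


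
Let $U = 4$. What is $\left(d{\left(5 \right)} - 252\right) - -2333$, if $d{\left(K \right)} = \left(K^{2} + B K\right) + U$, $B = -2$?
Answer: $2100$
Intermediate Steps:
$d{\left(K \right)} = 4 + K^{2} - 2 K$ ($d{\left(K \right)} = \left(K^{2} - 2 K\right) + 4 = 4 + K^{2} - 2 K$)
$\left(d{\left(5 \right)} - 252\right) - -2333 = \left(\left(4 + 5^{2} - 10\right) - 252\right) - -2333 = \left(\left(4 + 25 - 10\right) - 252\right) + 2333 = \left(19 - 252\right) + 2333 = -233 + 2333 = 2100$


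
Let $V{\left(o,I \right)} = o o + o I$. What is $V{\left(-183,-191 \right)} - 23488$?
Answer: $44954$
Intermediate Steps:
$V{\left(o,I \right)} = o^{2} + I o$
$V{\left(-183,-191 \right)} - 23488 = - 183 \left(-191 - 183\right) - 23488 = \left(-183\right) \left(-374\right) - 23488 = 68442 - 23488 = 44954$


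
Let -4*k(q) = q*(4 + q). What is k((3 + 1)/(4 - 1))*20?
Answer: -320/9 ≈ -35.556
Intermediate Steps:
k(q) = -q*(4 + q)/4
k((3 + 1)/(4 - 1))*20 = -(3 + 1)/(4 - 1)*(4 + (3 + 1)/(4 - 1))/4*20 = -4/3*(4 + 4/3)/4*20 = -4*(⅓)*(4 + 4*(⅓))/4*20 = -¼*4/3*(4 + 4/3)*20 = -¼*4/3*16/3*20 = -16/9*20 = -320/9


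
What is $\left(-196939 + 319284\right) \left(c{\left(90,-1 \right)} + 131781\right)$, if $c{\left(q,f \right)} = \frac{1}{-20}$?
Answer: $\frac{64490961311}{4} \approx 1.6123 \cdot 10^{10}$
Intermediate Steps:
$c{\left(q,f \right)} = - \frac{1}{20}$
$\left(-196939 + 319284\right) \left(c{\left(90,-1 \right)} + 131781\right) = \left(-196939 + 319284\right) \left(- \frac{1}{20} + 131781\right) = 122345 \cdot \frac{2635619}{20} = \frac{64490961311}{4}$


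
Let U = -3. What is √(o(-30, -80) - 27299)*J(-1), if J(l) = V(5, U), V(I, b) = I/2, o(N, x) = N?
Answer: 5*I*√27329/2 ≈ 413.29*I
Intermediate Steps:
V(I, b) = I/2 (V(I, b) = I*(½) = I/2)
J(l) = 5/2 (J(l) = (½)*5 = 5/2)
√(o(-30, -80) - 27299)*J(-1) = √(-30 - 27299)*(5/2) = √(-27329)*(5/2) = (I*√27329)*(5/2) = 5*I*√27329/2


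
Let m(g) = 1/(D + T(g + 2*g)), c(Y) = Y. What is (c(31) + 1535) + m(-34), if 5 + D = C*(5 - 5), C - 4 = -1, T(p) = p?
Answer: 167561/107 ≈ 1566.0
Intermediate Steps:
C = 3 (C = 4 - 1 = 3)
D = -5 (D = -5 + 3*(5 - 5) = -5 + 3*0 = -5 + 0 = -5)
m(g) = 1/(-5 + 3*g) (m(g) = 1/(-5 + (g + 2*g)) = 1/(-5 + 3*g))
(c(31) + 1535) + m(-34) = (31 + 1535) + 1/(-5 + 3*(-34)) = 1566 + 1/(-5 - 102) = 1566 + 1/(-107) = 1566 - 1/107 = 167561/107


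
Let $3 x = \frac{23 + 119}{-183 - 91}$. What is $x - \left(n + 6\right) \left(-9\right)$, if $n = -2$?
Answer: $\frac{14725}{411} \approx 35.827$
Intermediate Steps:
$x = - \frac{71}{411}$ ($x = \frac{\left(23 + 119\right) \frac{1}{-183 - 91}}{3} = \frac{142 \frac{1}{-274}}{3} = \frac{142 \left(- \frac{1}{274}\right)}{3} = \frac{1}{3} \left(- \frac{71}{137}\right) = - \frac{71}{411} \approx -0.17275$)
$x - \left(n + 6\right) \left(-9\right) = - \frac{71}{411} - \left(-2 + 6\right) \left(-9\right) = - \frac{71}{411} - 4 \left(-9\right) = - \frac{71}{411} - -36 = - \frac{71}{411} + 36 = \frac{14725}{411}$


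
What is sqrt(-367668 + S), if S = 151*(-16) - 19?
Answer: I*sqrt(370103) ≈ 608.36*I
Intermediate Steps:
S = -2435 (S = -2416 - 19 = -2435)
sqrt(-367668 + S) = sqrt(-367668 - 2435) = sqrt(-370103) = I*sqrt(370103)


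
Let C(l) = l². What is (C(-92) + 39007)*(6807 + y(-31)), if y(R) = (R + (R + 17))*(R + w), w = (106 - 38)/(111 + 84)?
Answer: 5051958762/13 ≈ 3.8861e+8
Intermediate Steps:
w = 68/195 ≈ 0.34872
y(R) = (17 + 2*R)*(68/195 + R) (y(R) = (R + (R + 17))*(R + 68/195) = (R + (17 + R))*(68/195 + R) = (17 + 2*R)*(68/195 + R))
(C(-92) + 39007)*(6807 + y(-31)) = ((-92)² + 39007)*(6807 + (1156/195 + 2*(-31)² + (3451/195)*(-31))) = (8464 + 39007)*(6807 + (1156/195 + 2*961 - 106981/195)) = 47471*(6807 + (1156/195 + 1922 - 106981/195)) = 47471*(6807 + 17931/13) = 47471*(106422/13) = 5051958762/13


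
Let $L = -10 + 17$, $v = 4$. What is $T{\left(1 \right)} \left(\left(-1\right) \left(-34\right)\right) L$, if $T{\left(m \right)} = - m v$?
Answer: $-952$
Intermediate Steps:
$T{\left(m \right)} = - 4 m$ ($T{\left(m \right)} = - m 4 = - 4 m$)
$L = 7$
$T{\left(1 \right)} \left(\left(-1\right) \left(-34\right)\right) L = \left(-4\right) 1 \left(\left(-1\right) \left(-34\right)\right) 7 = \left(-4\right) 34 \cdot 7 = \left(-136\right) 7 = -952$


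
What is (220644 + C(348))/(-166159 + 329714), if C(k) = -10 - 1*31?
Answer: 220603/163555 ≈ 1.3488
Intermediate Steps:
C(k) = -41 (C(k) = -10 - 31 = -41)
(220644 + C(348))/(-166159 + 329714) = (220644 - 41)/(-166159 + 329714) = 220603/163555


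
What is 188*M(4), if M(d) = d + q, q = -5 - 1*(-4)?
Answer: 564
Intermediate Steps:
q = -1 (q = -5 + 4 = -1)
M(d) = -1 + d (M(d) = d - 1 = -1 + d)
188*M(4) = 188*(-1 + 4) = 188*3 = 564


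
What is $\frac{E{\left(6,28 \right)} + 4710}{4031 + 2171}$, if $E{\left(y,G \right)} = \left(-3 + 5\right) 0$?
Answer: $\frac{2355}{3101} \approx 0.75943$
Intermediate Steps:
$E{\left(y,G \right)} = 0$ ($E{\left(y,G \right)} = 2 \cdot 0 = 0$)
$\frac{E{\left(6,28 \right)} + 4710}{4031 + 2171} = \frac{0 + 4710}{4031 + 2171} = \frac{4710}{6202} = 4710 \cdot \frac{1}{6202} = \frac{2355}{3101}$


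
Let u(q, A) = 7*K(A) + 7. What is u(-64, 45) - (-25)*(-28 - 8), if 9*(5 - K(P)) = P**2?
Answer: -2433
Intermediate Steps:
K(P) = 5 - P**2/9
u(q, A) = 42 - 7*A**2/9 (u(q, A) = 7*(5 - A**2/9) + 7 = (35 - 7*A**2/9) + 7 = 42 - 7*A**2/9)
u(-64, 45) - (-25)*(-28 - 8) = (42 - 7/9*45**2) - (-25)*(-28 - 8) = (42 - 7/9*2025) - (-25)*(-36) = (42 - 1575) - 1*900 = -1533 - 900 = -2433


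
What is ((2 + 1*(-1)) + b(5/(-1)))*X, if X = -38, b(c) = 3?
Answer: -152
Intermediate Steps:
((2 + 1*(-1)) + b(5/(-1)))*X = ((2 + 1*(-1)) + 3)*(-38) = ((2 - 1) + 3)*(-38) = (1 + 3)*(-38) = 4*(-38) = -152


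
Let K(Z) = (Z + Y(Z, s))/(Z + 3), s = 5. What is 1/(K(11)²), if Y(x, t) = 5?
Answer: 49/64 ≈ 0.76563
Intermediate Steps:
K(Z) = (5 + Z)/(3 + Z) (K(Z) = (Z + 5)/(Z + 3) = (5 + Z)/(3 + Z))
1/(K(11)²) = 1/(((5 + 11)/(3 + 11))²) = 1/((16/14)²) = 1/(((1/14)*16)²) = 1/((8/7)²) = 1/(64/49) = 49/64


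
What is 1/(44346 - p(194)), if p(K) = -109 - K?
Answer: 1/44649 ≈ 2.2397e-5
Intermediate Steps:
1/(44346 - p(194)) = 1/(44346 - (-109 - 1*194)) = 1/(44346 - (-109 - 194)) = 1/(44346 - 1*(-303)) = 1/(44346 + 303) = 1/44649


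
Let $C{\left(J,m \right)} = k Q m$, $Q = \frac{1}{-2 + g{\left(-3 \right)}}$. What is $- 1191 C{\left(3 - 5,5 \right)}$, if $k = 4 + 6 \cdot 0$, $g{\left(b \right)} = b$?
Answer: $4764$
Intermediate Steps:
$Q = - \frac{1}{5}$ ($Q = \frac{1}{-2 - 3} = \frac{1}{-5} = - \frac{1}{5} \approx -0.2$)
$k = 4$ ($k = 4 + 0 = 4$)
$C{\left(J,m \right)} = - \frac{4 m}{5}$ ($C{\left(J,m \right)} = 4 \left(- \frac{1}{5}\right) m = - \frac{4 m}{5}$)
$- 1191 C{\left(3 - 5,5 \right)} = - 1191 \left(\left(- \frac{4}{5}\right) 5\right) = \left(-1191\right) \left(-4\right) = 4764$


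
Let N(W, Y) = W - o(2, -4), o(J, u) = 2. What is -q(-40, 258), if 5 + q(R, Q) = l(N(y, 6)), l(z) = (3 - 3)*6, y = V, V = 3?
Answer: 5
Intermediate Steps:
y = 3
N(W, Y) = -2 + W (N(W, Y) = W - 1*2 = W - 2 = -2 + W)
l(z) = 0 (l(z) = 0*6 = 0)
q(R, Q) = -5 (q(R, Q) = -5 + 0 = -5)
-q(-40, 258) = -1*(-5) = 5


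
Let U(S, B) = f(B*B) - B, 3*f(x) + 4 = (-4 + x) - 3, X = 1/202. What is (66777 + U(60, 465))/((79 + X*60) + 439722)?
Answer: 41930150/133259793 ≈ 0.31465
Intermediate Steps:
X = 1/202 ≈ 0.0049505
f(x) = -11/3 + x/3 (f(x) = -4/3 + ((-4 + x) - 3)/3 = -4/3 + (-7 + x)/3 = -4/3 + (-7/3 + x/3) = -11/3 + x/3)
U(S, B) = -11/3 - B + B**2/3 (U(S, B) = (-11/3 + (B*B)/3) - B = (-11/3 + B**2/3) - B = -11/3 - B + B**2/3)
(66777 + U(60, 465))/((79 + X*60) + 439722) = (66777 + (-11/3 - 1*465 + (1/3)*465**2))/((79 + (1/202)*60) + 439722) = (66777 + (-11/3 - 465 + (1/3)*216225))/((79 + 30/101) + 439722) = (66777 + (-11/3 - 465 + 72075))/(8009/101 + 439722) = (66777 + 214819/3)/(44419931/101) = (415150/3)*(101/44419931) = 41930150/133259793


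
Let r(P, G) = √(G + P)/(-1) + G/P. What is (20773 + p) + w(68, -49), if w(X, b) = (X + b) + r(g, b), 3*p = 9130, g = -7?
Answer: 71527/3 - 2*I*√14 ≈ 23842.0 - 7.4833*I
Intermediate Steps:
p = 9130/3 (p = (⅓)*9130 = 9130/3 ≈ 3043.3)
r(P, G) = -√(G + P) + G/P (r(P, G) = √(G + P)*(-1) + G/P = -√(G + P) + G/P)
w(X, b) = X - √(-7 + b) + 6*b/7 (w(X, b) = (X + b) + (-√(b - 7) + b/(-7)) = (X + b) + (-√(-7 + b) + b*(-⅐)) = (X + b) + (-√(-7 + b) - b/7) = X - √(-7 + b) + 6*b/7)
(20773 + p) + w(68, -49) = (20773 + 9130/3) + (68 - √(-7 - 49) + (6/7)*(-49)) = 71449/3 + (68 - √(-56) - 42) = 71449/3 + (68 - 2*I*√14 - 42) = 71449/3 + (26 - 2*I*√14) = 71527/3 - 2*I*√14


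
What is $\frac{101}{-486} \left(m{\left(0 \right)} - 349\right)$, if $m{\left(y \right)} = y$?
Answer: $\frac{35249}{486} \approx 72.529$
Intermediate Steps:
$\frac{101}{-486} \left(m{\left(0 \right)} - 349\right) = \frac{101}{-486} \left(0 - 349\right) = 101 \left(- \frac{1}{486}\right) \left(-349\right) = \left(- \frac{101}{486}\right) \left(-349\right) = \frac{35249}{486}$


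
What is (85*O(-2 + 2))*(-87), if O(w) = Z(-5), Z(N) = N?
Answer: 36975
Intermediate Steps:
O(w) = -5
(85*O(-2 + 2))*(-87) = (85*(-5))*(-87) = -425*(-87) = 36975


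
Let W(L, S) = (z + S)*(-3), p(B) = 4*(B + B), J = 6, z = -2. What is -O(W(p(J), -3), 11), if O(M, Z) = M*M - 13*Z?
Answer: -82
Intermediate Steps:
p(B) = 8*B (p(B) = 4*(2*B) = 8*B)
W(L, S) = 6 - 3*S (W(L, S) = (-2 + S)*(-3) = 6 - 3*S)
O(M, Z) = M² - 13*Z
-O(W(p(J), -3), 11) = -((6 - 3*(-3))² - 13*11) = -((6 + 9)² - 143) = -(15² - 143) = -(225 - 143) = -1*82 = -82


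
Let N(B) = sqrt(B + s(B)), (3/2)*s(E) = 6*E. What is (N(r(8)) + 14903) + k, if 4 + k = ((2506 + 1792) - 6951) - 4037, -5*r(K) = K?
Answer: 8209 + 2*I*sqrt(2) ≈ 8209.0 + 2.8284*I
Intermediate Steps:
r(K) = -K/5
s(E) = 4*E (s(E) = 2*(6*E)/3 = 4*E)
k = -6694 (k = -4 + (((2506 + 1792) - 6951) - 4037) = -4 + ((4298 - 6951) - 4037) = -4 + (-2653 - 4037) = -4 - 6690 = -6694)
N(B) = sqrt(5)*sqrt(B) (N(B) = sqrt(B + 4*B) = sqrt(5*B) = sqrt(5)*sqrt(B))
(N(r(8)) + 14903) + k = (sqrt(5)*sqrt(-1/5*8) + 14903) - 6694 = (sqrt(5)*sqrt(-8/5) + 14903) - 6694 = (sqrt(5)*(2*I*sqrt(10)/5) + 14903) - 6694 = (2*I*sqrt(2) + 14903) - 6694 = (14903 + 2*I*sqrt(2)) - 6694 = 8209 + 2*I*sqrt(2)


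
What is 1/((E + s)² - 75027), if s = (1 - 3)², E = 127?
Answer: -1/57866 ≈ -1.7281e-5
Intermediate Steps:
s = 4 (s = (-2)² = 4)
1/((E + s)² - 75027) = 1/((127 + 4)² - 75027) = 1/(131² - 75027) = 1/(17161 - 75027) = 1/(-57866) = -1/57866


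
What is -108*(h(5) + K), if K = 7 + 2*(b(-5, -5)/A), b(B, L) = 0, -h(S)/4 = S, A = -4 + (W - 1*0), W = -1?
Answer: 1404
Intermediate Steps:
A = -5 (A = -4 + (-1 - 1*0) = -4 + (-1 + 0) = -4 - 1 = -5)
h(S) = -4*S
K = 7 (K = 7 + 2*(0/(-5)) = 7 + 2*(0*(-⅕)) = 7 + 2*0 = 7 + 0 = 7)
-108*(h(5) + K) = -108*(-4*5 + 7) = -108*(-20 + 7) = -108*(-13) = 1404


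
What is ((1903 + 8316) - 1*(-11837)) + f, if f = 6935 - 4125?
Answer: 24866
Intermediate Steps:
f = 2810
((1903 + 8316) - 1*(-11837)) + f = ((1903 + 8316) - 1*(-11837)) + 2810 = (10219 + 11837) + 2810 = 22056 + 2810 = 24866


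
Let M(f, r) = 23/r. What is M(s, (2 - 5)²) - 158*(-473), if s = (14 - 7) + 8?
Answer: 672629/9 ≈ 74737.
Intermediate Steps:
s = 15 (s = 7 + 8 = 15)
M(s, (2 - 5)²) - 158*(-473) = 23/((2 - 5)²) - 158*(-473) = 23/((-3)²) + 74734 = 23/9 + 74734 = 672629/9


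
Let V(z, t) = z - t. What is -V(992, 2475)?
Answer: 1483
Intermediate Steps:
-V(992, 2475) = -(992 - 1*2475) = -(992 - 2475) = -1*(-1483) = 1483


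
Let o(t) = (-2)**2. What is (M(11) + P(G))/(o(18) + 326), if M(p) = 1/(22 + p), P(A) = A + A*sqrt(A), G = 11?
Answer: 182/5445 + sqrt(11)/30 ≈ 0.14398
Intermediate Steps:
o(t) = 4
P(A) = A + A**(3/2)
(M(11) + P(G))/(o(18) + 326) = (1/(22 + 11) + (11 + 11**(3/2)))/(4 + 326) = (1/33 + (11 + 11*sqrt(11)))/330 = (1/33 + (11 + 11*sqrt(11)))*(1/330) = (364/33 + 11*sqrt(11))*(1/330) = 182/5445 + sqrt(11)/30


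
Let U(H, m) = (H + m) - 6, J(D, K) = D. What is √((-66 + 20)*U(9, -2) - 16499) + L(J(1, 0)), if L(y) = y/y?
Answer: 1 + I*√16545 ≈ 1.0 + 128.63*I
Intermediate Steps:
U(H, m) = -6 + H + m
L(y) = 1
√((-66 + 20)*U(9, -2) - 16499) + L(J(1, 0)) = √((-66 + 20)*(-6 + 9 - 2) - 16499) + 1 = √(-46*1 - 16499) + 1 = √(-46 - 16499) + 1 = √(-16545) + 1 = I*√16545 + 1 = 1 + I*√16545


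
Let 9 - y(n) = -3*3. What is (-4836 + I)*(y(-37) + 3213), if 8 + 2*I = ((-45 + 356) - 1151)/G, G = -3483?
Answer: -2017256900/129 ≈ -1.5638e+7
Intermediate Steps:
y(n) = 18 (y(n) = 9 - (-3)*3 = 9 - 1*(-9) = 9 + 9 = 18)
I = -4504/1161 (I = -4 + (((-45 + 356) - 1151)/(-3483))/2 = -4 + ((311 - 1151)*(-1/3483))/2 = -4 + (-840*(-1/3483))/2 = -4 + (½)*(280/1161) = -4 + 140/1161 = -4504/1161 ≈ -3.8794)
(-4836 + I)*(y(-37) + 3213) = (-4836 - 4504/1161)*(18 + 3213) = -5619100/1161*3231 = -2017256900/129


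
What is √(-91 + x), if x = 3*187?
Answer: √470 ≈ 21.679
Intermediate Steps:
x = 561
√(-91 + x) = √(-91 + 561) = √470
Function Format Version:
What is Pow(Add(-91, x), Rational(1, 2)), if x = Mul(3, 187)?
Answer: Pow(470, Rational(1, 2)) ≈ 21.679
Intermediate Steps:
x = 561
Pow(Add(-91, x), Rational(1, 2)) = Pow(Add(-91, 561), Rational(1, 2)) = Pow(470, Rational(1, 2))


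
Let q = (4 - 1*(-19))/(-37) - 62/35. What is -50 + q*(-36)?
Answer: 46814/1295 ≈ 36.150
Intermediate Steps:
q = -3099/1295 (q = (4 + 19)*(-1/37) - 62*1/35 = 23*(-1/37) - 62/35 = -23/37 - 62/35 = -3099/1295 ≈ -2.3931)
-50 + q*(-36) = -50 - 3099/1295*(-36) = -50 + 111564/1295 = 46814/1295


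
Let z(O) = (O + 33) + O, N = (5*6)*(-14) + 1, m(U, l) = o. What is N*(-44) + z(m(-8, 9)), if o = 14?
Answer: 18497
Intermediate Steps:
m(U, l) = 14
N = -419 (N = 30*(-14) + 1 = -420 + 1 = -419)
z(O) = 33 + 2*O (z(O) = (33 + O) + O = 33 + 2*O)
N*(-44) + z(m(-8, 9)) = -419*(-44) + (33 + 2*14) = 18436 + (33 + 28) = 18436 + 61 = 18497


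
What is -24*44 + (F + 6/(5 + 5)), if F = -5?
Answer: -5302/5 ≈ -1060.4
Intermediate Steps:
-24*44 + (F + 6/(5 + 5)) = -24*44 + (-5 + 6/(5 + 5)) = -1056 + (-5 + 6/10) = -1056 + (-5 + (⅒)*6) = -1056 + (-5 + ⅗) = -1056 - 22/5 = -5302/5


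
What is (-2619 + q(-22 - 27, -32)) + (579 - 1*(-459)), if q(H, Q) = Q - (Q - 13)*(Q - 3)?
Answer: -3188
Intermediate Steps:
q(H, Q) = Q - (-13 + Q)*(-3 + Q)
(-2619 + q(-22 - 27, -32)) + (579 - 1*(-459)) = (-2619 + (-39 - 1*(-32)² + 17*(-32))) + (579 - 1*(-459)) = (-2619 + (-39 - 1*1024 - 544)) + (579 + 459) = (-2619 + (-39 - 1024 - 544)) + 1038 = (-2619 - 1607) + 1038 = -4226 + 1038 = -3188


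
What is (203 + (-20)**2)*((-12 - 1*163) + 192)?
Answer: 10251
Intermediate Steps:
(203 + (-20)**2)*((-12 - 1*163) + 192) = (203 + 400)*((-12 - 163) + 192) = 603*(-175 + 192) = 603*17 = 10251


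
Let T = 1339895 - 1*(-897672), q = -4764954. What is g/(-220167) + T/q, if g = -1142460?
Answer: 550125659239/116565069702 ≈ 4.7195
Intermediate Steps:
T = 2237567 (T = 1339895 + 897672 = 2237567)
g/(-220167) + T/q = -1142460/(-220167) + 2237567/(-4764954) = -1142460*(-1/220167) + 2237567*(-1/4764954) = 126940/24463 - 2237567/4764954 = 550125659239/116565069702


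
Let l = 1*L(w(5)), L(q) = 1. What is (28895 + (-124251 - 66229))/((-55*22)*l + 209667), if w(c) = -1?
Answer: -161585/208457 ≈ -0.77515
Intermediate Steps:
l = 1 (l = 1*1 = 1)
(28895 + (-124251 - 66229))/((-55*22)*l + 209667) = (28895 + (-124251 - 66229))/(-55*22*1 + 209667) = (28895 - 190480)/(-1210*1 + 209667) = -161585/(-1210 + 209667) = -161585/208457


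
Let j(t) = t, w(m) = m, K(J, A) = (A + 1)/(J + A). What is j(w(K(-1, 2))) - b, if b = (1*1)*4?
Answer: -1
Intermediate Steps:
K(J, A) = (1 + A)/(A + J)
b = 4 (b = 1*4 = 4)
j(w(K(-1, 2))) - b = (1 + 2)/(2 - 1) - 1*4 = 3/1 - 4 = 1*3 - 4 = 3 - 4 = -1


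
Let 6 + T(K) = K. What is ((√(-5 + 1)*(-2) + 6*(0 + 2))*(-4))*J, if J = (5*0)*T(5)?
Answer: 0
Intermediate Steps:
T(K) = -6 + K
J = 0 (J = (5*0)*(-6 + 5) = 0*(-1) = 0)
((√(-5 + 1)*(-2) + 6*(0 + 2))*(-4))*J = ((√(-5 + 1)*(-2) + 6*(0 + 2))*(-4))*0 = ((√(-4)*(-2) + 6*2)*(-4))*0 = (((2*I)*(-2) + 12)*(-4))*0 = ((-4*I + 12)*(-4))*0 = ((12 - 4*I)*(-4))*0 = (-48 + 16*I)*0 = 0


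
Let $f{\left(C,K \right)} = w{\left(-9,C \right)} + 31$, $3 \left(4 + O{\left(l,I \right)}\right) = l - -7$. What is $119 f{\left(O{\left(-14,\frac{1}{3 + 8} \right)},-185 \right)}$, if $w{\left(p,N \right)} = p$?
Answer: $2618$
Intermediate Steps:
$O{\left(l,I \right)} = - \frac{5}{3} + \frac{l}{3}$ ($O{\left(l,I \right)} = -4 + \frac{l - -7}{3} = -4 + \frac{l + 7}{3} = -4 + \frac{7 + l}{3} = -4 + \left(\frac{7}{3} + \frac{l}{3}\right) = - \frac{5}{3} + \frac{l}{3}$)
$f{\left(C,K \right)} = 22$ ($f{\left(C,K \right)} = -9 + 31 = 22$)
$119 f{\left(O{\left(-14,\frac{1}{3 + 8} \right)},-185 \right)} = 119 \cdot 22 = 2618$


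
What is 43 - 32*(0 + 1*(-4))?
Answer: 171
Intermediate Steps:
43 - 32*(0 + 1*(-4)) = 43 - 32*(0 - 4) = 43 - 32*(-4) = 43 + 128 = 171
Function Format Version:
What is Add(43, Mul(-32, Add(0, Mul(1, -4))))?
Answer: 171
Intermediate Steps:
Add(43, Mul(-32, Add(0, Mul(1, -4)))) = Add(43, Mul(-32, Add(0, -4))) = Add(43, Mul(-32, -4)) = Add(43, 128) = 171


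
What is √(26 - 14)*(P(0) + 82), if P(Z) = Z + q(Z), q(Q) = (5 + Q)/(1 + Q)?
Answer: 174*√3 ≈ 301.38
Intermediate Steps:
q(Q) = (5 + Q)/(1 + Q)
P(Z) = Z + (5 + Z)/(1 + Z)
√(26 - 14)*(P(0) + 82) = √(26 - 14)*((5 + 0 + 0*(1 + 0))/(1 + 0) + 82) = √12*((5 + 0 + 0*1)/1 + 82) = (2*√3)*(1*(5 + 0 + 0) + 82) = (2*√3)*(1*5 + 82) = (2*√3)*(5 + 82) = (2*√3)*87 = 174*√3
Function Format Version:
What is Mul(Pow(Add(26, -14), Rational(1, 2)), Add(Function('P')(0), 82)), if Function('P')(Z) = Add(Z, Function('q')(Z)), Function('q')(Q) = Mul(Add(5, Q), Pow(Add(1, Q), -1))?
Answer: Mul(174, Pow(3, Rational(1, 2))) ≈ 301.38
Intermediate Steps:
Function('q')(Q) = Mul(Pow(Add(1, Q), -1), Add(5, Q))
Function('P')(Z) = Add(Z, Mul(Pow(Add(1, Z), -1), Add(5, Z)))
Mul(Pow(Add(26, -14), Rational(1, 2)), Add(Function('P')(0), 82)) = Mul(Pow(Add(26, -14), Rational(1, 2)), Add(Mul(Pow(Add(1, 0), -1), Add(5, 0, Mul(0, Add(1, 0)))), 82)) = Mul(Pow(12, Rational(1, 2)), Add(Mul(Pow(1, -1), Add(5, 0, Mul(0, 1))), 82)) = Mul(Mul(2, Pow(3, Rational(1, 2))), Add(Mul(1, Add(5, 0, 0)), 82)) = Mul(Mul(2, Pow(3, Rational(1, 2))), Add(Mul(1, 5), 82)) = Mul(Mul(2, Pow(3, Rational(1, 2))), Add(5, 82)) = Mul(Mul(2, Pow(3, Rational(1, 2))), 87) = Mul(174, Pow(3, Rational(1, 2)))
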